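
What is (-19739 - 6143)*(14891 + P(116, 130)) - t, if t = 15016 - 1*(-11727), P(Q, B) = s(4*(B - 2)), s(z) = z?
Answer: -398687189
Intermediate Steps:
P(Q, B) = -8 + 4*B (P(Q, B) = 4*(B - 2) = 4*(-2 + B) = -8 + 4*B)
t = 26743 (t = 15016 + 11727 = 26743)
(-19739 - 6143)*(14891 + P(116, 130)) - t = (-19739 - 6143)*(14891 + (-8 + 4*130)) - 1*26743 = -25882*(14891 + (-8 + 520)) - 26743 = -25882*(14891 + 512) - 26743 = -25882*15403 - 26743 = -398660446 - 26743 = -398687189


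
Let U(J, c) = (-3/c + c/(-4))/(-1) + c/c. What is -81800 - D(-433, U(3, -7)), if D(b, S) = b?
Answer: -81367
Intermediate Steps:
U(J, c) = 1 + 3/c + c/4 (U(J, c) = (-3/c + c*(-¼))*(-1) + 1 = (-3/c - c/4)*(-1) + 1 = (3/c + c/4) + 1 = 1 + 3/c + c/4)
-81800 - D(-433, U(3, -7)) = -81800 - 1*(-433) = -81800 + 433 = -81367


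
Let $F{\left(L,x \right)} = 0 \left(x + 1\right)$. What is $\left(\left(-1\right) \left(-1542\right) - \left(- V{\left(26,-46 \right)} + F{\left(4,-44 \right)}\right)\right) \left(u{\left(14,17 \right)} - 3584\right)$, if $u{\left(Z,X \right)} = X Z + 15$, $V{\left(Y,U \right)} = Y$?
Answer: $-5223008$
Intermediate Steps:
$u{\left(Z,X \right)} = 15 + X Z$
$F{\left(L,x \right)} = 0$ ($F{\left(L,x \right)} = 0 \left(1 + x\right) = 0$)
$\left(\left(-1\right) \left(-1542\right) - \left(- V{\left(26,-46 \right)} + F{\left(4,-44 \right)}\right)\right) \left(u{\left(14,17 \right)} - 3584\right) = \left(\left(-1\right) \left(-1542\right) + \left(26 - 0\right)\right) \left(\left(15 + 17 \cdot 14\right) - 3584\right) = \left(1542 + \left(26 + 0\right)\right) \left(\left(15 + 238\right) - 3584\right) = \left(1542 + 26\right) \left(253 - 3584\right) = 1568 \left(-3331\right) = -5223008$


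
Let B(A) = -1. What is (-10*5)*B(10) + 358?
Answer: 408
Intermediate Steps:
(-10*5)*B(10) + 358 = -10*5*(-1) + 358 = -50*(-1) + 358 = 50 + 358 = 408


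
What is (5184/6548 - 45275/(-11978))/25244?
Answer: 89638663/494983998584 ≈ 0.00018109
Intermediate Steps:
(5184/6548 - 45275/(-11978))/25244 = (5184*(1/6548) - 45275*(-1/11978))*(1/25244) = (1296/1637 + 45275/11978)*(1/25244) = (89638663/19607986)*(1/25244) = 89638663/494983998584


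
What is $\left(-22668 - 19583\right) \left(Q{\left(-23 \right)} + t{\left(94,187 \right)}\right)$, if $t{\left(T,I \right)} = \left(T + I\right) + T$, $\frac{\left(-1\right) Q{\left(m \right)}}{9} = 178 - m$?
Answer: $60587934$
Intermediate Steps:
$Q{\left(m \right)} = -1602 + 9 m$ ($Q{\left(m \right)} = - 9 \left(178 - m\right) = -1602 + 9 m$)
$t{\left(T,I \right)} = I + 2 T$ ($t{\left(T,I \right)} = \left(I + T\right) + T = I + 2 T$)
$\left(-22668 - 19583\right) \left(Q{\left(-23 \right)} + t{\left(94,187 \right)}\right) = \left(-22668 - 19583\right) \left(\left(-1602 + 9 \left(-23\right)\right) + \left(187 + 2 \cdot 94\right)\right) = - 42251 \left(\left(-1602 - 207\right) + \left(187 + 188\right)\right) = - 42251 \left(-1809 + 375\right) = \left(-42251\right) \left(-1434\right) = 60587934$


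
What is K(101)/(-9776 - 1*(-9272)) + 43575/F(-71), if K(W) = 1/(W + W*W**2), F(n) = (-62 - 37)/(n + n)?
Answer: 357042948376789/5712548688 ≈ 62502.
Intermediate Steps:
F(n) = -99/(2*n) (F(n) = -99*1/(2*n) = -99/(2*n))
K(W) = 1/(W + W**3)
K(101)/(-9776 - 1*(-9272)) + 43575/F(-71) = 1/((101 + 101**3)*(-9776 - 1*(-9272))) + 43575/((-99/2/(-71))) = 1/((101 + 1030301)*(-9776 + 9272)) + 43575/((-99/2*(-1/71))) = 1/(1030402*(-504)) + 43575/(99/142) = (1/1030402)*(-1/504) + 43575*(142/99) = -1/519322608 + 2062550/33 = 357042948376789/5712548688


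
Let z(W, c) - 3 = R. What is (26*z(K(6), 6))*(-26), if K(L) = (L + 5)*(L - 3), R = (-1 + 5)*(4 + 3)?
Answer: -20956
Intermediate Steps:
R = 28 (R = 4*7 = 28)
K(L) = (-3 + L)*(5 + L) (K(L) = (5 + L)*(-3 + L) = (-3 + L)*(5 + L))
z(W, c) = 31 (z(W, c) = 3 + 28 = 31)
(26*z(K(6), 6))*(-26) = (26*31)*(-26) = 806*(-26) = -20956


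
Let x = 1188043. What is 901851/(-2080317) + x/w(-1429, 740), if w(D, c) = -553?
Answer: -824001591078/383471767 ≈ -2148.8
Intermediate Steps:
901851/(-2080317) + x/w(-1429, 740) = 901851/(-2080317) + 1188043/(-553) = 901851*(-1/2080317) + 1188043*(-1/553) = -300617/693439 - 1188043/553 = -824001591078/383471767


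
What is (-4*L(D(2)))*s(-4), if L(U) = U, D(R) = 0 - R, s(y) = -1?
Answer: -8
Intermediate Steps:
D(R) = -R
(-4*L(D(2)))*s(-4) = -(-4)*2*(-1) = -4*(-2)*(-1) = 8*(-1) = -8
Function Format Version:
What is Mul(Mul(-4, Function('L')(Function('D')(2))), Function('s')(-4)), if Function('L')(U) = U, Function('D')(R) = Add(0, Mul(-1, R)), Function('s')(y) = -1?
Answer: -8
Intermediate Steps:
Function('D')(R) = Mul(-1, R)
Mul(Mul(-4, Function('L')(Function('D')(2))), Function('s')(-4)) = Mul(Mul(-4, Mul(-1, 2)), -1) = Mul(Mul(-4, -2), -1) = Mul(8, -1) = -8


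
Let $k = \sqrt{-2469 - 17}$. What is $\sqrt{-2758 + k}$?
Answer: $\sqrt{-2758 + i \sqrt{2486}} \approx 0.4747 + 52.519 i$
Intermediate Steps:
$k = i \sqrt{2486}$ ($k = \sqrt{-2486} = i \sqrt{2486} \approx 49.86 i$)
$\sqrt{-2758 + k} = \sqrt{-2758 + i \sqrt{2486}}$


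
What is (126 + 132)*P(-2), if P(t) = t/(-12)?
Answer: 43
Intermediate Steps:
P(t) = -t/12 (P(t) = t*(-1/12) = -t/12)
(126 + 132)*P(-2) = (126 + 132)*(-1/12*(-2)) = 258*(⅙) = 43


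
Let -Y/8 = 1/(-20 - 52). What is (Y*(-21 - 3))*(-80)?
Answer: 640/3 ≈ 213.33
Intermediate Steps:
Y = ⅑ (Y = -8/(-20 - 52) = -8/(-72) = -8*(-1/72) = ⅑ ≈ 0.11111)
(Y*(-21 - 3))*(-80) = ((-21 - 3)/9)*(-80) = ((⅑)*(-24))*(-80) = -8/3*(-80) = 640/3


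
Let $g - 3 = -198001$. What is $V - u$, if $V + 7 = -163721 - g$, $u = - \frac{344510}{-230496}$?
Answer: $\frac{3949376705}{115248} \approx 34269.0$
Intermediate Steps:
$g = -197998$ ($g = 3 - 198001 = -197998$)
$u = \frac{172255}{115248}$ ($u = \left(-344510\right) \left(- \frac{1}{230496}\right) = \frac{172255}{115248} \approx 1.4946$)
$V = 34270$ ($V = -7 - -34277 = -7 + \left(-163721 + 197998\right) = -7 + 34277 = 34270$)
$V - u = 34270 - \frac{172255}{115248} = \frac{3949376705}{115248}$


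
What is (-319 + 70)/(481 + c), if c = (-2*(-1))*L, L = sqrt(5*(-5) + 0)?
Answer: -119769/231461 + 2490*I/231461 ≈ -0.51745 + 0.010758*I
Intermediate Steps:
L = 5*I (L = sqrt(-25 + 0) = sqrt(-25) = 5*I ≈ 5.0*I)
c = 10*I (c = (-2*(-1))*(5*I) = 2*(5*I) = 10*I ≈ 10.0*I)
(-319 + 70)/(481 + c) = (-319 + 70)/(481 + 10*I) = -249*(481 - 10*I)/231461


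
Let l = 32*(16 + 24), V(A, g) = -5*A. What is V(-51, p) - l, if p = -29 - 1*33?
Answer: -1025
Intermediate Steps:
p = -62 (p = -29 - 33 = -62)
l = 1280 (l = 32*40 = 1280)
V(-51, p) - l = -5*(-51) - 1*1280 = 255 - 1280 = -1025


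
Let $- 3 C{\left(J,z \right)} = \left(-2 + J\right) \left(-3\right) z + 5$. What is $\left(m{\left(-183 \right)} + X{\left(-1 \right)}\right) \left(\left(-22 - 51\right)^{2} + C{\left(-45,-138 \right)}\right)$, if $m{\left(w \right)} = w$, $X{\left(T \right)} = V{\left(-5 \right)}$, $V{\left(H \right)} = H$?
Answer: $- \frac{6662720}{3} \approx -2.2209 \cdot 10^{6}$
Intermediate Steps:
$X{\left(T \right)} = -5$
$C{\left(J,z \right)} = - \frac{5}{3} - \frac{z \left(6 - 3 J\right)}{3}$ ($C{\left(J,z \right)} = - \frac{\left(-2 + J\right) \left(-3\right) z + 5}{3} = - \frac{\left(6 - 3 J\right) z + 5}{3} = - \frac{z \left(6 - 3 J\right) + 5}{3} = - \frac{5 + z \left(6 - 3 J\right)}{3} = - \frac{5}{3} - \frac{z \left(6 - 3 J\right)}{3}$)
$\left(m{\left(-183 \right)} + X{\left(-1 \right)}\right) \left(\left(-22 - 51\right)^{2} + C{\left(-45,-138 \right)}\right) = \left(-183 - 5\right) \left(\left(-22 - 51\right)^{2} - - \frac{19453}{3}\right) = - 188 \left(\left(-73\right)^{2} + \left(- \frac{5}{3} + 276 + 6210\right)\right) = - 188 \left(5329 + \frac{19453}{3}\right) = \left(-188\right) \frac{35440}{3} = - \frac{6662720}{3}$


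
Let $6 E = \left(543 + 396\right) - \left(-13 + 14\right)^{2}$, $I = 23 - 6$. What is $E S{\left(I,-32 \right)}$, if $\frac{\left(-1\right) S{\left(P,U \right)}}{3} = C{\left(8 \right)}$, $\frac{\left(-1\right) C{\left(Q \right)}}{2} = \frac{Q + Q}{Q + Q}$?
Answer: $938$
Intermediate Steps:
$I = 17$ ($I = 23 - 6 = 17$)
$C{\left(Q \right)} = -2$ ($C{\left(Q \right)} = - 2 \frac{Q + Q}{Q + Q} = - 2 \frac{2 Q}{2 Q} = - 2 \cdot 2 Q \frac{1}{2 Q} = \left(-2\right) 1 = -2$)
$S{\left(P,U \right)} = 6$ ($S{\left(P,U \right)} = \left(-3\right) \left(-2\right) = 6$)
$E = \frac{469}{3}$ ($E = \frac{\left(543 + 396\right) - \left(-13 + 14\right)^{2}}{6} = \frac{939 - 1^{2}}{6} = \frac{939 - 1}{6} = \frac{1}{6} \cdot 938 = \frac{469}{3} \approx 156.33$)
$E S{\left(I,-32 \right)} = \frac{469}{3} \cdot 6 = 938$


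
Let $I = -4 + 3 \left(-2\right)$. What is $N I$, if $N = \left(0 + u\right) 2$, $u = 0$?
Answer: $0$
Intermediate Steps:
$N = 0$ ($N = \left(0 + 0\right) 2 = 0 \cdot 2 = 0$)
$I = -10$ ($I = -4 - 6 = -10$)
$N I = 0 \left(-10\right) = 0$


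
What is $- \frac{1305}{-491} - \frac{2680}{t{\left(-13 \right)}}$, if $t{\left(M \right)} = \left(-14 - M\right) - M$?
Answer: $- \frac{325055}{1473} \approx -220.68$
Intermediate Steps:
$t{\left(M \right)} = -14 - 2 M$
$- \frac{1305}{-491} - \frac{2680}{t{\left(-13 \right)}} = - \frac{1305}{-491} - \frac{2680}{-14 - -26} = \left(-1305\right) \left(- \frac{1}{491}\right) - \frac{2680}{-14 + 26} = \frac{1305}{491} - \frac{2680}{12} = \frac{1305}{491} - \frac{670}{3} = - \frac{325055}{1473}$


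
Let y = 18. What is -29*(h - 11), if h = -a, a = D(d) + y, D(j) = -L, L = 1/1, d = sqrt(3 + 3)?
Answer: 812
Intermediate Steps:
d = sqrt(6) ≈ 2.4495
L = 1
D(j) = -1 (D(j) = -1*1 = -1)
a = 17 (a = -1 + 18 = 17)
h = -17 (h = -1*17 = -17)
-29*(h - 11) = -29*(-17 - 11) = -29*(-28) = 812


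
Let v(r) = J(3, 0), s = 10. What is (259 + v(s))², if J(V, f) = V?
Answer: 68644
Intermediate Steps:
v(r) = 3
(259 + v(s))² = (259 + 3)² = 262² = 68644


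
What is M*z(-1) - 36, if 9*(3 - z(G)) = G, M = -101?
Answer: -3152/9 ≈ -350.22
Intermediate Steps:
z(G) = 3 - G/9
M*z(-1) - 36 = -101*(3 - 1/9*(-1)) - 36 = -101*(3 + 1/9) - 36 = -101*28/9 - 36 = -2828/9 - 36 = -3152/9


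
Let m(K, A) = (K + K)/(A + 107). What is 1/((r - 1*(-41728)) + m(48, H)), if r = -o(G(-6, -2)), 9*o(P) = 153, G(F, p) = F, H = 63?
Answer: 85/3545483 ≈ 2.3974e-5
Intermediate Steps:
o(P) = 17 (o(P) = (⅑)*153 = 17)
m(K, A) = 2*K/(107 + A) (m(K, A) = (2*K)/(107 + A) = 2*K/(107 + A))
r = -17 (r = -1*17 = -17)
1/((r - 1*(-41728)) + m(48, H)) = 1/((-17 - 1*(-41728)) + 2*48/(107 + 63)) = 1/((-17 + 41728) + 2*48/170) = 1/(41711 + 2*48*(1/170)) = 1/(41711 + 48/85) = 1/(3545483/85) = 85/3545483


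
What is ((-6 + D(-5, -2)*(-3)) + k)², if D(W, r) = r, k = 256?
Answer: 65536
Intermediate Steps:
((-6 + D(-5, -2)*(-3)) + k)² = ((-6 - 2*(-3)) + 256)² = ((-6 + 6) + 256)² = (0 + 256)² = 256² = 65536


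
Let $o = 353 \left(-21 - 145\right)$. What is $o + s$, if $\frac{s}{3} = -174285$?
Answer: $-581453$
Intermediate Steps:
$s = -522855$ ($s = 3 \left(-174285\right) = -522855$)
$o = -58598$ ($o = 353 \left(-166\right) = -58598$)
$o + s = -58598 - 522855 = -581453$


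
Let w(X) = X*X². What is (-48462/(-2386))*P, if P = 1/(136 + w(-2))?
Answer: 24231/152704 ≈ 0.15868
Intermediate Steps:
w(X) = X³
P = 1/128 (P = 1/(136 + (-2)³) = 1/(136 - 8) = 1/128 ≈ 0.0078125)
(-48462/(-2386))*P = -48462/(-2386)*(1/128) = -48462*(-1/2386)*(1/128) = (24231/1193)*(1/128) = 24231/152704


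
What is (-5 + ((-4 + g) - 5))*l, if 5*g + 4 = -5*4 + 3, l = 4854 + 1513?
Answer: -579397/5 ≈ -1.1588e+5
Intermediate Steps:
l = 6367
g = -21/5 (g = -⅘ + (-5*4 + 3)/5 = -⅘ + (-20 + 3)/5 = -⅘ + (⅕)*(-17) = -⅘ - 17/5 = -21/5 ≈ -4.2000)
(-5 + ((-4 + g) - 5))*l = (-5 + ((-4 - 21/5) - 5))*6367 = (-5 + (-41/5 - 5))*6367 = (-5 - 66/5)*6367 = -91/5*6367 = -579397/5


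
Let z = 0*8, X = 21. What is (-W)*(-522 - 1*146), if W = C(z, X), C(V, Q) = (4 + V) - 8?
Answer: -2672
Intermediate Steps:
z = 0
C(V, Q) = -4 + V
W = -4 (W = -4 + 0 = -4)
(-W)*(-522 - 1*146) = (-1*(-4))*(-522 - 1*146) = 4*(-522 - 146) = 4*(-668) = -2672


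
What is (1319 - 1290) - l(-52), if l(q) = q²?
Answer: -2675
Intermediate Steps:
(1319 - 1290) - l(-52) = (1319 - 1290) - 1*(-52)² = 29 - 1*2704 = 29 - 2704 = -2675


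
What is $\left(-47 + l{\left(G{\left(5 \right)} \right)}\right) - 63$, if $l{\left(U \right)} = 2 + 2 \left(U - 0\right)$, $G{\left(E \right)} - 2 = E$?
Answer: $-94$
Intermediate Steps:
$G{\left(E \right)} = 2 + E$
$l{\left(U \right)} = 2 + 2 U$ ($l{\left(U \right)} = 2 + 2 \left(U + 0\right) = 2 + 2 U$)
$\left(-47 + l{\left(G{\left(5 \right)} \right)}\right) - 63 = \left(-47 + \left(2 + 2 \left(2 + 5\right)\right)\right) - 63 = \left(-47 + \left(2 + 2 \cdot 7\right)\right) - 63 = \left(-47 + \left(2 + 14\right)\right) - 63 = \left(-47 + 16\right) - 63 = -31 - 63 = -94$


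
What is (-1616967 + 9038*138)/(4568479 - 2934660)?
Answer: -369723/1633819 ≈ -0.22629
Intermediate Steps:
(-1616967 + 9038*138)/(4568479 - 2934660) = (-1616967 + 1247244)/1633819 = -369723*1/1633819 = -369723/1633819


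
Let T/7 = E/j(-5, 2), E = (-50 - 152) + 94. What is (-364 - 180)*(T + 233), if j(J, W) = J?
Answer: -1045024/5 ≈ -2.0900e+5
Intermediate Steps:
E = -108 (E = -202 + 94 = -108)
T = 756/5 (T = 7*(-108/(-5)) = 7*(-108*(-1/5)) = 7*(108/5) = 756/5 ≈ 151.20)
(-364 - 180)*(T + 233) = (-364 - 180)*(756/5 + 233) = -544*1921/5 = -1045024/5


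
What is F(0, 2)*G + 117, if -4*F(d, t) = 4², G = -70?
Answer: 397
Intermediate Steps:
F(d, t) = -4 (F(d, t) = -¼*4² = -¼*16 = -4)
F(0, 2)*G + 117 = -4*(-70) + 117 = 280 + 117 = 397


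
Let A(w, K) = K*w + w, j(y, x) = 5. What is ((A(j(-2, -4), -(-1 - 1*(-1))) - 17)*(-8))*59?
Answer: 5664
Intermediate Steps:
A(w, K) = w + K*w
((A(j(-2, -4), -(-1 - 1*(-1))) - 17)*(-8))*59 = ((5*(1 - (-1 - 1*(-1))) - 17)*(-8))*59 = ((5*(1 - (-1 + 1)) - 17)*(-8))*59 = ((5*(1 - 1*0) - 17)*(-8))*59 = ((5*(1 + 0) - 17)*(-8))*59 = ((5*1 - 17)*(-8))*59 = ((5 - 17)*(-8))*59 = -12*(-8)*59 = 96*59 = 5664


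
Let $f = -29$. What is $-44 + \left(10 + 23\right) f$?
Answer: $-1001$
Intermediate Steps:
$-44 + \left(10 + 23\right) f = -44 + \left(10 + 23\right) \left(-29\right) = -44 + 33 \left(-29\right) = -44 - 957 = -1001$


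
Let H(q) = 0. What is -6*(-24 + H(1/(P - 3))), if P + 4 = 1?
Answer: 144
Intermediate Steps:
P = -3 (P = -4 + 1 = -3)
-6*(-24 + H(1/(P - 3))) = -6*(-24 + 0) = -6*(-24) = 144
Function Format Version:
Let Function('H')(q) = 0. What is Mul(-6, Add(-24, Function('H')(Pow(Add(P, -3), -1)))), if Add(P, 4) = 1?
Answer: 144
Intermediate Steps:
P = -3 (P = Add(-4, 1) = -3)
Mul(-6, Add(-24, Function('H')(Pow(Add(P, -3), -1)))) = Mul(-6, Add(-24, 0)) = Mul(-6, -24) = 144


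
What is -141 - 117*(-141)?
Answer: 16356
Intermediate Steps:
-141 - 117*(-141) = -141 + 16497 = 16356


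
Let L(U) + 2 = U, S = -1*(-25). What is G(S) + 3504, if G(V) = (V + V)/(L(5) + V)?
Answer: 49081/14 ≈ 3505.8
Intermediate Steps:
S = 25
L(U) = -2 + U
G(V) = 2*V/(3 + V) (G(V) = (V + V)/((-2 + 5) + V) = (2*V)/(3 + V) = 2*V/(3 + V))
G(S) + 3504 = 2*25/(3 + 25) + 3504 = 2*25/28 + 3504 = 2*25*(1/28) + 3504 = 25/14 + 3504 = 49081/14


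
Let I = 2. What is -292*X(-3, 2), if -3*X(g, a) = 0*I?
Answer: 0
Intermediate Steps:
X(g, a) = 0 (X(g, a) = -0*2 = -⅓*0 = 0)
-292*X(-3, 2) = -292*0 = 0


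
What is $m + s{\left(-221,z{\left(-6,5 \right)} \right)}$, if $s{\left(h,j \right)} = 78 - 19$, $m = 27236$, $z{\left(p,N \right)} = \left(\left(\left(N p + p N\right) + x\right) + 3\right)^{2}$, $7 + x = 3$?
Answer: $27295$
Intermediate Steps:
$x = -4$ ($x = -7 + 3 = -4$)
$z{\left(p,N \right)} = \left(-1 + 2 N p\right)^{2}$ ($z{\left(p,N \right)} = \left(\left(\left(N p + p N\right) - 4\right) + 3\right)^{2} = \left(\left(\left(N p + N p\right) - 4\right) + 3\right)^{2} = \left(\left(2 N p - 4\right) + 3\right)^{2} = \left(\left(-4 + 2 N p\right) + 3\right)^{2} = \left(-1 + 2 N p\right)^{2}$)
$s{\left(h,j \right)} = 59$ ($s{\left(h,j \right)} = 78 - 19 = 59$)
$m + s{\left(-221,z{\left(-6,5 \right)} \right)} = 27236 + 59 = 27295$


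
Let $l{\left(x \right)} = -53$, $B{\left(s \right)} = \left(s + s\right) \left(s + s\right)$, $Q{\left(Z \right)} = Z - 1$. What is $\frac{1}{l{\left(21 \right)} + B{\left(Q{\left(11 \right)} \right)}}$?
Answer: $\frac{1}{347} \approx 0.0028818$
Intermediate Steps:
$Q{\left(Z \right)} = -1 + Z$
$B{\left(s \right)} = 4 s^{2}$ ($B{\left(s \right)} = 2 s 2 s = 4 s^{2}$)
$\frac{1}{l{\left(21 \right)} + B{\left(Q{\left(11 \right)} \right)}} = \frac{1}{-53 + 4 \left(-1 + 11\right)^{2}} = \frac{1}{-53 + 4 \cdot 10^{2}} = \frac{1}{-53 + 4 \cdot 100} = \frac{1}{-53 + 400} = \frac{1}{347}$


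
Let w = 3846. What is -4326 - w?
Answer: -8172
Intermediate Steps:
-4326 - w = -4326 - 1*3846 = -4326 - 3846 = -8172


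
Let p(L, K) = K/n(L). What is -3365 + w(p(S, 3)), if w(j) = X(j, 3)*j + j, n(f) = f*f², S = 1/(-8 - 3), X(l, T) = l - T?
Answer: 15948670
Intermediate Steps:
S = -1/11 (S = 1/(-11) = -1/11 ≈ -0.090909)
n(f) = f³
p(L, K) = K/L³ (p(L, K) = K/(L³) = K/L³)
w(j) = j + j*(-3 + j) (w(j) = (j - 1*3)*j + j = (j - 3)*j + j = (-3 + j)*j + j = j*(-3 + j) + j = j + j*(-3 + j))
-3365 + w(p(S, 3)) = -3365 + (3/(-1/11)³)*(-2 + 3/(-1/11)³) = -3365 + (3*(-1331))*(-2 + 3*(-1331)) = -3365 - 3993*(-2 - 3993) = -3365 - 3993*(-3995) = -3365 + 15952035 = 15948670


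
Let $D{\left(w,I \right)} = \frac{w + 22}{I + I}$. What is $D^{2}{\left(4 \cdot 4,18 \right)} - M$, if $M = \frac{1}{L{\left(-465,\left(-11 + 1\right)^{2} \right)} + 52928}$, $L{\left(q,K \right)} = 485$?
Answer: $\frac{19281769}{17305812} \approx 1.1142$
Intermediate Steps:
$D{\left(w,I \right)} = \frac{22 + w}{2 I}$
$M = \frac{1}{53413}$ ($M = \frac{1}{485 + 52928} = \frac{1}{53413} \approx 1.8722 \cdot 10^{-5}$)
$D^{2}{\left(4 \cdot 4,18 \right)} - M = \left(\frac{22 + 4 \cdot 4}{2 \cdot 18}\right)^{2} - \frac{1}{53413} = \left(\frac{1}{2} \cdot \frac{1}{18} \left(22 + 16\right)\right)^{2} - \frac{1}{53413} = \left(\frac{1}{2} \cdot \frac{1}{18} \cdot 38\right)^{2} - \frac{1}{53413} = \left(\frac{19}{18}\right)^{2} - \frac{1}{53413} = \frac{361}{324} - \frac{1}{53413} = \frac{19281769}{17305812}$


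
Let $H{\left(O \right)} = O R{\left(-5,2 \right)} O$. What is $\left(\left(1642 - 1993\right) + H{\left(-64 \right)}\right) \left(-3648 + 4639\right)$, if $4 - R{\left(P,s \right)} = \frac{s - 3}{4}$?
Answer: $16903487$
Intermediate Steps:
$R{\left(P,s \right)} = \frac{19}{4} - \frac{s}{4}$ ($R{\left(P,s \right)} = 4 - \frac{s - 3}{4} = 4 - \left(-3 + s\right) \frac{1}{4} = 4 - \left(- \frac{3}{4} + \frac{s}{4}\right) = \frac{19}{4} - \frac{s}{4}$)
$H{\left(O \right)} = \frac{17 O^{2}}{4}$ ($H{\left(O \right)} = O \left(\frac{19}{4} - \frac{1}{2}\right) O = O \frac{17}{4} O = \frac{17 O}{4} O = \frac{17 O^{2}}{4}$)
$\left(\left(1642 - 1993\right) + H{\left(-64 \right)}\right) \left(-3648 + 4639\right) = \left(\left(1642 - 1993\right) + \frac{17 \left(-64\right)^{2}}{4}\right) \left(-3648 + 4639\right) = \left(-351 + \frac{17}{4} \cdot 4096\right) 991 = \left(-351 + 17408\right) 991 = 17057 \cdot 991 = 16903487$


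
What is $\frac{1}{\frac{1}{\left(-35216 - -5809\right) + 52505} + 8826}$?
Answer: $\frac{23098}{203862949} \approx 0.0001133$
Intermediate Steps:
$\frac{1}{\frac{1}{\left(-35216 - -5809\right) + 52505} + 8826} = \frac{1}{\frac{1}{\left(-35216 + 5809\right) + 52505} + 8826} = \frac{1}{\frac{1}{-29407 + 52505} + 8826} = \frac{1}{\frac{1}{23098} + 8826} = \frac{1}{\frac{203862949}{23098}} = \frac{23098}{203862949}$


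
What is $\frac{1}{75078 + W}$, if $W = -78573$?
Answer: $- \frac{1}{3495} \approx -0.00028612$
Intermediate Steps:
$\frac{1}{75078 + W} = \frac{1}{75078 - 78573} = \frac{1}{-3495} = - \frac{1}{3495}$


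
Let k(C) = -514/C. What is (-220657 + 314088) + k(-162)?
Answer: 7568168/81 ≈ 93434.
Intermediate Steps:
(-220657 + 314088) + k(-162) = (-220657 + 314088) - 514/(-162) = 93431 - 514*(-1/162) = 93431 + 257/81 = 7568168/81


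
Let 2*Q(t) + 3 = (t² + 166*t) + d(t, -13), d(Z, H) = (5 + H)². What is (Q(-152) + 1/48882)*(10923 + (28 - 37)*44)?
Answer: -88636543457/8147 ≈ -1.0880e+7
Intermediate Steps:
Q(t) = 61/2 + t²/2 + 83*t (Q(t) = -3/2 + ((t² + 166*t) + (5 - 13)²)/2 = -3/2 + ((t² + 166*t) + (-8)²)/2 = -3/2 + ((t² + 166*t) + 64)/2 = -3/2 + (64 + t² + 166*t)/2 = -3/2 + (32 + t²/2 + 83*t) = 61/2 + t²/2 + 83*t)
(Q(-152) + 1/48882)*(10923 + (28 - 37)*44) = ((61/2 + (½)*(-152)² + 83*(-152)) + 1/48882)*(10923 + (28 - 37)*44) = ((61/2 + (½)*23104 - 12616) + 1/48882)*(10923 - 9*44) = ((61/2 + 11552 - 12616) + 1/48882)*(10923 - 396) = (-2067/2 + 1/48882)*10527 = -25259773/24441*10527 = -88636543457/8147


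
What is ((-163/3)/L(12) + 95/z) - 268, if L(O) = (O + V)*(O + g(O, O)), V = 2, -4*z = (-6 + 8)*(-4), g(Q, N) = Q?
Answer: -222427/1008 ≈ -220.66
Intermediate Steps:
z = 2 (z = -(-6 + 8)*(-4)/4 = -(-4)/2 = -1/4*(-8) = 2)
L(O) = 2*O*(2 + O) (L(O) = (O + 2)*(O + O) = (2 + O)*(2*O) = 2*O*(2 + O))
((-163/3)/L(12) + 95/z) - 268 = ((-163/3)/((2*12*(2 + 12))) + 95/2) - 268 = ((-163*1/3)/((2*12*14)) + 95*(1/2)) - 268 = (-163/3/336 + 95/2) - 268 = (-163/3*1/336 + 95/2) - 268 = (-163/1008 + 95/2) - 268 = 47717/1008 - 268 = -222427/1008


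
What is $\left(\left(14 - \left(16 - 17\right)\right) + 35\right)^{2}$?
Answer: $2500$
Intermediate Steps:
$\left(\left(14 - \left(16 - 17\right)\right) + 35\right)^{2} = \left(\left(14 - -1\right) + 35\right)^{2} = \left(\left(14 + 1\right) + 35\right)^{2} = \left(15 + 35\right)^{2} = 50^{2} = 2500$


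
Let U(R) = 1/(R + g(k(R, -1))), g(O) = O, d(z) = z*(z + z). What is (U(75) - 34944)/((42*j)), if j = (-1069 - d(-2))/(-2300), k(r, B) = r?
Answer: -120556777/67851 ≈ -1776.8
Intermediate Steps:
d(z) = 2*z**2 (d(z) = z*(2*z) = 2*z**2)
j = 1077/2300 (j = (-1069 - 2*(-2)**2)/(-2300) = (-1069 - 2*4)*(-1/2300) = (-1069 - 1*8)*(-1/2300) = (-1069 - 8)*(-1/2300) = -1077*(-1/2300) = 1077/2300 ≈ 0.46826)
U(R) = 1/(2*R) (U(R) = 1/(R + R) = 1/(2*R))
(U(75) - 34944)/((42*j)) = ((1/2)/75 - 34944)/((42*(1077/2300))) = ((1/2)*(1/75) - 34944)/(22617/1150) = (1/150 - 34944)*(1150/22617) = -5241599/150*1150/22617 = -120556777/67851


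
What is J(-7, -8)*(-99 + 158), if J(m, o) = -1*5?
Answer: -295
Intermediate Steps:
J(m, o) = -5
J(-7, -8)*(-99 + 158) = -5*(-99 + 158) = -5*59 = -295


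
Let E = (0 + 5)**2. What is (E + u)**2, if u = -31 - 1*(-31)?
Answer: 625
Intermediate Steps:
u = 0 (u = -31 + 31 = 0)
E = 25 (E = 5**2 = 25)
(E + u)**2 = (25 + 0)**2 = 25**2 = 625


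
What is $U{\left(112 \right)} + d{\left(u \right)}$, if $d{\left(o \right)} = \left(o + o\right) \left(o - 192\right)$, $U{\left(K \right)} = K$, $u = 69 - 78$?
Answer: $3730$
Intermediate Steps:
$u = -9$
$d{\left(o \right)} = 2 o \left(-192 + o\right)$
$U{\left(112 \right)} + d{\left(u \right)} = 112 + 2 \left(-9\right) \left(-192 - 9\right) = 112 + 2 \left(-9\right) \left(-201\right) = 112 + 3618 = 3730$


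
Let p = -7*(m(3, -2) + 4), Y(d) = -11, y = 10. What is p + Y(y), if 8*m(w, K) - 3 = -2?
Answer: -319/8 ≈ -39.875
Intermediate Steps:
m(w, K) = ⅛ (m(w, K) = 3/8 + (⅛)*(-2) = 3/8 - ¼ = ⅛)
p = -231/8 (p = -7*(⅛ + 4) = -7*33/8 = -231/8 ≈ -28.875)
p + Y(y) = -231/8 - 11 = -319/8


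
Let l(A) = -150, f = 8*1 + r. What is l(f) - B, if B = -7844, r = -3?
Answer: 7694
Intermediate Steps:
f = 5 (f = 8*1 - 3 = 8 - 3 = 5)
l(f) - B = -150 - 1*(-7844) = -150 + 7844 = 7694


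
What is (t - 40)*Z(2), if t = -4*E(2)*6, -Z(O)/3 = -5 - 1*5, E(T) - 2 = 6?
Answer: -6960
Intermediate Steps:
E(T) = 8 (E(T) = 2 + 6 = 8)
Z(O) = 30 (Z(O) = -3*(-5 - 1*5) = -3*(-5 - 5) = -3*(-10) = 30)
t = -192 (t = -4*8*6 = -32*6 = -192)
(t - 40)*Z(2) = (-192 - 40)*30 = -232*30 = -6960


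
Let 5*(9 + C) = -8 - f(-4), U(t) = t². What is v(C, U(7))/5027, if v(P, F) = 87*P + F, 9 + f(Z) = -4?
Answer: -647/5027 ≈ -0.12871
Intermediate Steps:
f(Z) = -13 (f(Z) = -9 - 4 = -13)
C = -8 (C = -9 + (-8 - 1*(-13))/5 = -9 + (-8 + 13)/5 = -9 + (⅕)*5 = -9 + 1 = -8)
v(P, F) = F + 87*P
v(C, U(7))/5027 = (7² + 87*(-8))/5027 = (49 - 696)*(1/5027) = -647*1/5027 = -647/5027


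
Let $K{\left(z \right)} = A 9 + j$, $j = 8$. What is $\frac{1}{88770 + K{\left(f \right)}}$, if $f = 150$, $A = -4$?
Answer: $\frac{1}{88742} \approx 1.1269 \cdot 10^{-5}$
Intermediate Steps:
$K{\left(z \right)} = -28$ ($K{\left(z \right)} = \left(-4\right) 9 + 8 = -36 + 8 = -28$)
$\frac{1}{88770 + K{\left(f \right)}} = \frac{1}{88770 - 28} = \frac{1}{88742}$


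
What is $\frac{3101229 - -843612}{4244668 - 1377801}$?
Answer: $\frac{3944841}{2866867} \approx 1.376$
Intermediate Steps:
$\frac{3101229 - -843612}{4244668 - 1377801} = \frac{3101229 + 843612}{2866867} = 3944841 \cdot \frac{1}{2866867} = \frac{3944841}{2866867}$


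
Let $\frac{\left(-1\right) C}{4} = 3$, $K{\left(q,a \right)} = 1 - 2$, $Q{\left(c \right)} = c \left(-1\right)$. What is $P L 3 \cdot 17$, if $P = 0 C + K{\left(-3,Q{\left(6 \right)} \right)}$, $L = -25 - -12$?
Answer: $663$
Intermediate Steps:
$Q{\left(c \right)} = - c$
$K{\left(q,a \right)} = -1$ ($K{\left(q,a \right)} = 1 - 2 = -1$)
$L = -13$ ($L = -25 + 12 = -13$)
$C = -12$ ($C = \left(-4\right) 3 = -12$)
$P = -1$ ($P = 0 \left(-12\right) - 1 = 0 - 1 = -1$)
$P L 3 \cdot 17 = \left(-1\right) \left(-13\right) 3 \cdot 17 = 13 \cdot 51 = 663$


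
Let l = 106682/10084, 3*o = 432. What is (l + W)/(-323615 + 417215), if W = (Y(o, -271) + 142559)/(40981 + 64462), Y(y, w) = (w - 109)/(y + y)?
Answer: 228355591981/1791426294777600 ≈ 0.00012747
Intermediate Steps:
o = 144 (o = (⅓)*432 = 144)
Y(y, w) = (-109 + w)/(2*y) (Y(y, w) = (-109 + w)/((2*y)) = (-109 + w)*(1/(2*y)) = (-109 + w)/(2*y))
W = 10264153/7591896 (W = ((½)*(-109 - 271)/144 + 142559)/(40981 + 64462) = ((½)*(1/144)*(-380) + 142559)/105443 = (-95/72 + 142559)*(1/105443) = (10264153/72)*(1/105443) = 10264153/7591896 ≈ 1.3520)
l = 53341/5042 (l = 106682*(1/10084) = 53341/5042 ≈ 10.579)
(l + W)/(-323615 + 417215) = (53341/5042 + 10264153/7591896)/(-323615 + 417215) = (228355591981/19139169816)/93600 = (228355591981/19139169816)*(1/93600) = 228355591981/1791426294777600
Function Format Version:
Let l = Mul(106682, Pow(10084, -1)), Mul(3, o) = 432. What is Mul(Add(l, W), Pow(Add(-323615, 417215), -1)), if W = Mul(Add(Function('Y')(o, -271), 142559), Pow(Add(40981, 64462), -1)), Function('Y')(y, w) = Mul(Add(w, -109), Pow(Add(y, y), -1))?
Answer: Rational(228355591981, 1791426294777600) ≈ 0.00012747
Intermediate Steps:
o = 144 (o = Mul(Rational(1, 3), 432) = 144)
Function('Y')(y, w) = Mul(Rational(1, 2), Pow(y, -1), Add(-109, w)) (Function('Y')(y, w) = Mul(Add(-109, w), Pow(Mul(2, y), -1)) = Mul(Add(-109, w), Mul(Rational(1, 2), Pow(y, -1))) = Mul(Rational(1, 2), Pow(y, -1), Add(-109, w)))
W = Rational(10264153, 7591896) (W = Mul(Add(Mul(Rational(1, 2), Pow(144, -1), Add(-109, -271)), 142559), Pow(Add(40981, 64462), -1)) = Mul(Add(Mul(Rational(1, 2), Rational(1, 144), -380), 142559), Pow(105443, -1)) = Mul(Add(Rational(-95, 72), 142559), Rational(1, 105443)) = Mul(Rational(10264153, 72), Rational(1, 105443)) = Rational(10264153, 7591896) ≈ 1.3520)
l = Rational(53341, 5042) (l = Mul(106682, Rational(1, 10084)) = Rational(53341, 5042) ≈ 10.579)
Mul(Add(l, W), Pow(Add(-323615, 417215), -1)) = Mul(Add(Rational(53341, 5042), Rational(10264153, 7591896)), Pow(Add(-323615, 417215), -1)) = Mul(Rational(228355591981, 19139169816), Pow(93600, -1)) = Mul(Rational(228355591981, 19139169816), Rational(1, 93600)) = Rational(228355591981, 1791426294777600)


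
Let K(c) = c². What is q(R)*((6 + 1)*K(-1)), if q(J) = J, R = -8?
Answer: -56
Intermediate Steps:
q(R)*((6 + 1)*K(-1)) = -8*(6 + 1)*(-1)² = -56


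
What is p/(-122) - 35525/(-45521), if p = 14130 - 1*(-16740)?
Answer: -14294890/56669 ≈ -252.25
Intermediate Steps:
p = 30870 (p = 14130 + 16740 = 30870)
p/(-122) - 35525/(-45521) = 30870/(-122) - 35525/(-45521) = 30870*(-1/122) - 35525*(-1/45521) = -15435/61 + 725/929 = -14294890/56669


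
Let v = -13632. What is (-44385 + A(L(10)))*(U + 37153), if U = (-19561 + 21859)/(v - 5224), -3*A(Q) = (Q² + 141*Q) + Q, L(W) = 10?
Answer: -47173600091125/28284 ≈ -1.6679e+9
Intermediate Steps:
A(Q) = -142*Q/3 - Q²/3 (A(Q) = -((Q² + 141*Q) + Q)/3 = -(Q² + 142*Q)/3 = -142*Q/3 - Q²/3)
U = -1149/9428 (U = (-19561 + 21859)/(-13632 - 5224) = 2298/(-18856) = 2298*(-1/18856) = -1149/9428 ≈ -0.12187)
(-44385 + A(L(10)))*(U + 37153) = (-44385 - ⅓*10*(142 + 10))*(-1149/9428 + 37153) = (-44385 - ⅓*10*152)*(350277335/9428) = (-44385 - 1520/3)*(350277335/9428) = -134675/3*350277335/9428 = -47173600091125/28284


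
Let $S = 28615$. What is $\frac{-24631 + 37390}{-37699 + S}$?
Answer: $- \frac{4253}{3028} \approx -1.4046$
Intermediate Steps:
$\frac{-24631 + 37390}{-37699 + S} = \frac{-24631 + 37390}{-37699 + 28615} = \frac{12759}{-9084} = 12759 \left(- \frac{1}{9084}\right) = - \frac{4253}{3028}$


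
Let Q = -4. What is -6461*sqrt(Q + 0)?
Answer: -12922*I ≈ -12922.0*I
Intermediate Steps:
-6461*sqrt(Q + 0) = -6461*sqrt(-4 + 0) = -12922*I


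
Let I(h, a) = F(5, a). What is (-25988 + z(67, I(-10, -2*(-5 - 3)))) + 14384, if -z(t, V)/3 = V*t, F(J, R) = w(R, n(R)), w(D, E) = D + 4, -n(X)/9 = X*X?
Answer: -15624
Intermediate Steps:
n(X) = -9*X² (n(X) = -9*X*X = -9*X²)
w(D, E) = 4 + D
F(J, R) = 4 + R
I(h, a) = 4 + a
z(t, V) = -3*V*t
(-25988 + z(67, I(-10, -2*(-5 - 3)))) + 14384 = (-25988 - 3*(4 - 2*(-5 - 3))*67) + 14384 = (-25988 - 3*(4 - 2*(-8))*67) + 14384 = (-25988 - 3*(4 + 16)*67) + 14384 = (-25988 - 3*20*67) + 14384 = (-25988 - 4020) + 14384 = -30008 + 14384 = -15624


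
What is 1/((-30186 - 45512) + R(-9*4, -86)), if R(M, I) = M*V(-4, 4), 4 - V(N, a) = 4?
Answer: -1/75698 ≈ -1.3210e-5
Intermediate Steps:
V(N, a) = 0 (V(N, a) = 4 - 1*4 = 4 - 4 = 0)
R(M, I) = 0 (R(M, I) = M*0 = 0)
1/((-30186 - 45512) + R(-9*4, -86)) = 1/((-30186 - 45512) + 0) = 1/(-75698 + 0) = 1/(-75698) = -1/75698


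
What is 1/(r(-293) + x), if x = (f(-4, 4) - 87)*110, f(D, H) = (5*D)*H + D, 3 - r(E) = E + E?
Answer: -1/18221 ≈ -5.4882e-5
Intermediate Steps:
r(E) = 3 - 2*E (r(E) = 3 - (E + E) = 3 - 2*E)
f(D, H) = D + 5*D*H (f(D, H) = 5*D*H + D = D + 5*D*H)
x = -18810 (x = (-4*(1 + 5*4) - 87)*110 = (-4*(1 + 20) - 87)*110 = (-4*21 - 87)*110 = (-84 - 87)*110 = -171*110 = -18810)
1/(r(-293) + x) = 1/((3 - 2*(-293)) - 18810) = 1/((3 + 586) - 18810) = 1/(589 - 18810) = 1/(-18221) = -1/18221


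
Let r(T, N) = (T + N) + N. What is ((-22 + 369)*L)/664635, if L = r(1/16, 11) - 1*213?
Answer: -212017/2126832 ≈ -0.099687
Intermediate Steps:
r(T, N) = T + 2*N (r(T, N) = (N + T) + N = T + 2*N)
L = -3055/16 (L = (1/16 + 2*11) - 1*213 = (1/16 + 22) - 213 = 353/16 - 213 = -3055/16 ≈ -190.94)
((-22 + 369)*L)/664635 = ((-22 + 369)*(-3055/16))/664635 = (347*(-3055/16))*(1/664635) = -1060085/16*1/664635 = -212017/2126832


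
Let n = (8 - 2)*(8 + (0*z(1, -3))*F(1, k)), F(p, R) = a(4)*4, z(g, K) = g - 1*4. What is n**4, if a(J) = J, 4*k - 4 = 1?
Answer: 5308416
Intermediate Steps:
k = 5/4 (k = 1 + (1/4)*1 = 1 + 1/4 = 5/4 ≈ 1.2500)
z(g, K) = -4 + g (z(g, K) = g - 4 = -4 + g)
F(p, R) = 16 (F(p, R) = 4*4 = 16)
n = 48 (n = (8 - 2)*(8 + (0*(-4 + 1))*16) = 6*(8 + (0*(-3))*16) = 6*(8 + 0*16) = 6*(8 + 0) = 6*8 = 48)
n**4 = 48**4 = 5308416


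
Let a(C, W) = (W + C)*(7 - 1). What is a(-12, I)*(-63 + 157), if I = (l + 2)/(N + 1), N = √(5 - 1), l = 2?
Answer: -6016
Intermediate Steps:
N = 2 (N = √4 = 2)
I = 4/3 (I = (2 + 2)/(2 + 1) = 4/3 ≈ 1.3333)
a(C, W) = 6*C + 6*W (a(C, W) = (C + W)*6 = 6*C + 6*W)
a(-12, I)*(-63 + 157) = (6*(-12) + 6*(4/3))*(-63 + 157) = (-72 + 8)*94 = -64*94 = -6016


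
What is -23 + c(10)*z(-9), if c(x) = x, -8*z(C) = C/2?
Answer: -139/8 ≈ -17.375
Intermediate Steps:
z(C) = -C/16 (z(C) = -C/(8*2) = -C/16)
-23 + c(10)*z(-9) = -23 + 10*(-1/16*(-9)) = -23 + 10*(9/16) = -23 + 45/8 = -139/8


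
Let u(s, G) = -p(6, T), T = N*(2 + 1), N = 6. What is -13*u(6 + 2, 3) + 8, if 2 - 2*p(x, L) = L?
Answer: -96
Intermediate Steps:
T = 18 (T = 6*(2 + 1) = 6*3 = 18)
p(x, L) = 1 - L/2
u(s, G) = 8 (u(s, G) = -(1 - ½*18) = -(1 - 9) = -1*(-8) = 8)
-13*u(6 + 2, 3) + 8 = -13*8 + 8 = -104 + 8 = -96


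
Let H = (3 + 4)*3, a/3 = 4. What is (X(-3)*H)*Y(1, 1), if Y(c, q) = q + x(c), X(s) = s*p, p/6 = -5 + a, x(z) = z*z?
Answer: -5292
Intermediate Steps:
a = 12 (a = 3*4 = 12)
x(z) = z²
p = 42 (p = 6*(-5 + 12) = 6*7 = 42)
X(s) = 42*s (X(s) = s*42 = 42*s)
Y(c, q) = q + c²
H = 21 (H = 7*3 = 21)
(X(-3)*H)*Y(1, 1) = ((42*(-3))*21)*(1 + 1²) = (-126*21)*(1 + 1) = -2646*2 = -5292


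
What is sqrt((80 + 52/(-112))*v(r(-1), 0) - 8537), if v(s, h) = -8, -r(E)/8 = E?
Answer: I*sqrt(449491)/7 ≈ 95.777*I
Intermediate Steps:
r(E) = -8*E
sqrt((80 + 52/(-112))*v(r(-1), 0) - 8537) = sqrt((80 + 52/(-112))*(-8) - 8537) = sqrt((80 + 52*(-1/112))*(-8) - 8537) = sqrt((80 - 13/28)*(-8) - 8537) = sqrt((2227/28)*(-8) - 8537) = sqrt(-4454/7 - 8537) = sqrt(-64213/7) = I*sqrt(449491)/7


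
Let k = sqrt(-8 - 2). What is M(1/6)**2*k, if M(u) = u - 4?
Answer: 529*I*sqrt(10)/36 ≈ 46.468*I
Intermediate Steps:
M(u) = -4 + u
k = I*sqrt(10) (k = sqrt(-10) = I*sqrt(10) ≈ 3.1623*I)
M(1/6)**2*k = (-4 + 1/6)**2*(I*sqrt(10)) = (-23/6)**2*(I*sqrt(10)) = 529*(I*sqrt(10))/36 = 529*I*sqrt(10)/36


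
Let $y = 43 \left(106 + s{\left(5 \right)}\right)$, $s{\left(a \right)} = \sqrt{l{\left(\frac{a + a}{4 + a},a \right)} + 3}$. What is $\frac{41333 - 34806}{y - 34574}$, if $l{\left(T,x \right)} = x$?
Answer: $- \frac{24489304}{112618183} - \frac{280661 \sqrt{2}}{450472732} \approx -0.21834$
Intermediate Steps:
$s{\left(a \right)} = \sqrt{3 + a}$ ($s{\left(a \right)} = \sqrt{a + 3} = \sqrt{3 + a}$)
$y = 4558 + 86 \sqrt{2}$ ($y = 43 \left(106 + \sqrt{3 + 5}\right) = 43 \left(106 + \sqrt{8}\right) = 43 \left(106 + 2 \sqrt{2}\right) = 4558 + 86 \sqrt{2} \approx 4679.6$)
$\frac{41333 - 34806}{y - 34574} = \frac{41333 - 34806}{\left(4558 + 86 \sqrt{2}\right) - 34574} = \frac{6527}{-30016 + 86 \sqrt{2}}$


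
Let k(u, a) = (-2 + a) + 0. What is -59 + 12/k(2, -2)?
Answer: -62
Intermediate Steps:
k(u, a) = -2 + a
-59 + 12/k(2, -2) = -59 + 12/(-2 - 2) = -59 + 12/(-4) = -59 + 12*(-¼) = -59 - 3 = -62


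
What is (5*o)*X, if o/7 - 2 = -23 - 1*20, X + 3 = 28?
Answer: -35875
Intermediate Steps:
X = 25 (X = -3 + 28 = 25)
o = -287 (o = 14 + 7*(-23 - 1*20) = 14 + 7*(-23 - 20) = 14 + 7*(-43) = 14 - 301 = -287)
(5*o)*X = (5*(-287))*25 = -1435*25 = -35875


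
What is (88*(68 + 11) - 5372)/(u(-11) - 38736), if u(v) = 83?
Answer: -1580/38653 ≈ -0.040877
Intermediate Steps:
(88*(68 + 11) - 5372)/(u(-11) - 38736) = (88*(68 + 11) - 5372)/(83 - 38736) = (88*79 - 5372)/(-38653) = (6952 - 5372)*(-1/38653) = 1580*(-1/38653) = -1580/38653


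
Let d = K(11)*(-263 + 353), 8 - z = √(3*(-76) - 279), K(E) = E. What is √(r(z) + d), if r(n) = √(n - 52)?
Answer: √(990 + √(-44 - 13*I*√3)) ≈ 31.491 - 0.1085*I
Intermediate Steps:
z = 8 - 13*I*√3 (z = 8 - √(3*(-76) - 279) = 8 - √(-228 - 279) = 8 - √(-507) = 8 - 13*I*√3 ≈ 8.0 - 22.517*I)
d = 990 (d = 11*(-263 + 353) = 11*90 = 990)
r(n) = √(-52 + n)
√(r(z) + d) = √(√(-52 + (8 - 13*I*√3)) + 990) = √(√(-44 - 13*I*√3) + 990) = √(990 + √(-44 - 13*I*√3))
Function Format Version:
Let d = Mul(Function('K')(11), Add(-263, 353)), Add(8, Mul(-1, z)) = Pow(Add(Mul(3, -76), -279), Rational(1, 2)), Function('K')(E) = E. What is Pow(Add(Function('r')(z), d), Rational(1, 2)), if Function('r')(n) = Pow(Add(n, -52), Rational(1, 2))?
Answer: Pow(Add(990, Pow(Add(-44, Mul(-13, I, Pow(3, Rational(1, 2)))), Rational(1, 2))), Rational(1, 2)) ≈ Add(31.491, Mul(-0.1085, I))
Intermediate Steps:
z = Add(8, Mul(-13, I, Pow(3, Rational(1, 2)))) (z = Add(8, Mul(-1, Pow(Add(Mul(3, -76), -279), Rational(1, 2)))) = Add(8, Mul(-1, Pow(Add(-228, -279), Rational(1, 2)))) = Add(8, Mul(-1, Pow(-507, Rational(1, 2)))) = Add(8, Mul(-1, Mul(13, I, Pow(3, Rational(1, 2))))) = Add(8, Mul(-13, I, Pow(3, Rational(1, 2)))) ≈ Add(8.0000, Mul(-22.517, I)))
d = 990 (d = Mul(11, Add(-263, 353)) = Mul(11, 90) = 990)
Function('r')(n) = Pow(Add(-52, n), Rational(1, 2))
Pow(Add(Function('r')(z), d), Rational(1, 2)) = Pow(Add(Pow(Add(-52, Add(8, Mul(-13, I, Pow(3, Rational(1, 2))))), Rational(1, 2)), 990), Rational(1, 2)) = Pow(Add(Pow(Add(-44, Mul(-13, I, Pow(3, Rational(1, 2)))), Rational(1, 2)), 990), Rational(1, 2)) = Pow(Add(990, Pow(Add(-44, Mul(-13, I, Pow(3, Rational(1, 2)))), Rational(1, 2))), Rational(1, 2))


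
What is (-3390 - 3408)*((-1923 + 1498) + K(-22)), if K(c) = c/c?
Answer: 2882352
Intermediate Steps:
K(c) = 1
(-3390 - 3408)*((-1923 + 1498) + K(-22)) = (-3390 - 3408)*((-1923 + 1498) + 1) = -6798*(-425 + 1) = -6798*(-424) = 2882352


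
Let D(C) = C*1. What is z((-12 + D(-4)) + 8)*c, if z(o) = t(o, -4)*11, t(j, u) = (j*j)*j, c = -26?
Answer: 146432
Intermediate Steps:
D(C) = C
t(j, u) = j**3 (t(j, u) = j**2*j = j**3)
z(o) = 11*o**3 (z(o) = o**3*11 = 11*o**3)
z((-12 + D(-4)) + 8)*c = (11*((-12 - 4) + 8)**3)*(-26) = (11*(-16 + 8)**3)*(-26) = (11*(-8)**3)*(-26) = (11*(-512))*(-26) = -5632*(-26) = 146432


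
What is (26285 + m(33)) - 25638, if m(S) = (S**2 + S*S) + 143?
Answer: 2968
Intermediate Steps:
m(S) = 143 + 2*S**2 (m(S) = (S**2 + S**2) + 143 = 2*S**2 + 143 = 143 + 2*S**2)
(26285 + m(33)) - 25638 = (26285 + (143 + 2*33**2)) - 25638 = (26285 + (143 + 2*1089)) - 25638 = (26285 + (143 + 2178)) - 25638 = (26285 + 2321) - 25638 = 28606 - 25638 = 2968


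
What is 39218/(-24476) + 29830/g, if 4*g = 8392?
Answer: 161959929/12837662 ≈ 12.616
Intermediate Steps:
g = 2098 (g = (1/4)*8392 = 2098)
39218/(-24476) + 29830/g = 39218/(-24476) + 29830/2098 = 39218*(-1/24476) + 29830*(1/2098) = -19609/12238 + 14915/1049 = 161959929/12837662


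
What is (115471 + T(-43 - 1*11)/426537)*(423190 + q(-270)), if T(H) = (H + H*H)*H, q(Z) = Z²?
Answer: 2714852490769790/47393 ≈ 5.7284e+10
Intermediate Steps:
T(H) = H*(H + H²) (T(H) = (H + H²)*H = H*(H + H²))
(115471 + T(-43 - 1*11)/426537)*(423190 + q(-270)) = (115471 + ((-43 - 1*11)²*(1 + (-43 - 1*11)))/426537)*(423190 + (-270)²) = (115471 + ((-43 - 11)²*(1 + (-43 - 11)))*(1/426537))*(423190 + 72900) = (115471 + ((-54)²*(1 - 54))*(1/426537))*496090 = (115471 + (2916*(-53))*(1/426537))*496090 = (115471 - 154548*1/426537)*496090 = (115471 - 17172/47393)*496090 = (5472499931/47393)*496090 = 2714852490769790/47393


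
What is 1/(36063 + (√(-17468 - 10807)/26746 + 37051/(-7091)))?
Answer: 26468875718928976408/954408763216443574573291 - 137229580370*I*√1131/954408763216443574573291 ≈ 2.7733e-5 - 4.8355e-12*I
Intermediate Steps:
1/(36063 + (√(-17468 - 10807)/26746 + 37051/(-7091))) = 1/(36063 + (√(-28275)*(1/26746) + 37051*(-1/7091))) = 1/(36063 + ((5*I*√1131)*(1/26746) - 5293/1013)) = 1/(36063 + (5*I*√1131/26746 - 5293/1013)) = 1/(36063 + (-5293/1013 + 5*I*√1131/26746)) = 1/(36526526/1013 + 5*I*√1131/26746)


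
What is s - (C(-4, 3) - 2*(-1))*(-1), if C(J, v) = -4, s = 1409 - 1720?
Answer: -313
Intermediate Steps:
s = -311
s - (C(-4, 3) - 2*(-1))*(-1) = -311 - (-4 - 2*(-1))*(-1) = -311 - (-4 + 2)*(-1) = -311 - (-2)*(-1) = -311 - 1*2 = -311 - 2 = -313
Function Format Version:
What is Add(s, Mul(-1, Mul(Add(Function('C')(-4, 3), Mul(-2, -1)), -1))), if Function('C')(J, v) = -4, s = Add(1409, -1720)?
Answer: -313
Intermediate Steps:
s = -311
Add(s, Mul(-1, Mul(Add(Function('C')(-4, 3), Mul(-2, -1)), -1))) = Add(-311, Mul(-1, Mul(Add(-4, Mul(-2, -1)), -1))) = Add(-311, Mul(-1, Mul(Add(-4, 2), -1))) = Add(-311, Mul(-1, Mul(-2, -1))) = Add(-311, Mul(-1, 2)) = Add(-311, -2) = -313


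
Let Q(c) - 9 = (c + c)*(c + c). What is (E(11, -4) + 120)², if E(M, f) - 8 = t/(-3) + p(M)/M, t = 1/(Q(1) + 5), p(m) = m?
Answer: 48511225/2916 ≈ 16636.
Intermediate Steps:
Q(c) = 9 + 4*c² (Q(c) = 9 + (c + c)*(c + c) = 9 + (2*c)*(2*c) = 9 + 4*c²)
t = 1/18 (t = 1/((9 + 4*1²) + 5) = 1/((9 + 4*1) + 5) = 1/((9 + 4) + 5) = 1/(13 + 5) = 1/18 ≈ 0.055556)
E(M, f) = 485/54 (E(M, f) = 8 + ((1/18)/(-3) + M/M) = 8 + ((1/18)*(-⅓) + 1) = 8 + (-1/54 + 1) = 8 + 53/54 = 485/54)
(E(11, -4) + 120)² = (485/54 + 120)² = (6965/54)² = 48511225/2916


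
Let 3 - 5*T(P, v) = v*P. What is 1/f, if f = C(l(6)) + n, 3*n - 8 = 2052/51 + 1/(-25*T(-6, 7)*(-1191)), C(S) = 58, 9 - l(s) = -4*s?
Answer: 13666725/1012409567 ≈ 0.013499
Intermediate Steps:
T(P, v) = 3/5 - P*v/5 (T(P, v) = 3/5 - v*P/5 = 3/5 - P*v/5)
l(s) = 9 + 4*s (l(s) = 9 - (-4)*s = 9 + 4*s)
n = 219739517/13666725 (n = 8/3 + (2052/51 + 1/(-25*(3/5 - 1/5*(-6)*7)*(-1191)))/3 = 8/3 + (2052*(1/51) - 1/1191/(-25*(3/5 + 42/5)))/3 = 8/3 + (684/17 - 1/1191/(-25*9))/3 = 8/3 + (684/17 - 1/1191/(-225))/3 = 8/3 + (684/17 - 1/225*(-1/1191))/3 = 8/3 + (684/17 + 1/267975)/3 = 8/3 + (1/3)*(183294917/4555575) = 8/3 + 183294917/13666725 = 219739517/13666725 ≈ 16.078)
f = 1012409567/13666725 (f = 58 + 219739517/13666725 = 1012409567/13666725 ≈ 74.078)
1/f = 1/(1012409567/13666725) = 13666725/1012409567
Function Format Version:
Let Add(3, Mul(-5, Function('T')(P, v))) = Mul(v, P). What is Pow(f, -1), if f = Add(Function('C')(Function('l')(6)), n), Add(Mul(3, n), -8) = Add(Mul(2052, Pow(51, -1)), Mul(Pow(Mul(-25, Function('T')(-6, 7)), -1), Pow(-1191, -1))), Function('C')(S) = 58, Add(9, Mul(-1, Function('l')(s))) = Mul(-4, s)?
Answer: Rational(13666725, 1012409567) ≈ 0.013499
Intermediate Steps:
Function('T')(P, v) = Add(Rational(3, 5), Mul(Rational(-1, 5), P, v)) (Function('T')(P, v) = Add(Rational(3, 5), Mul(Rational(-1, 5), Mul(v, P))) = Add(Rational(3, 5), Mul(Rational(-1, 5), Mul(P, v))) = Add(Rational(3, 5), Mul(Rational(-1, 5), P, v)))
Function('l')(s) = Add(9, Mul(4, s)) (Function('l')(s) = Add(9, Mul(-1, Mul(-4, s))) = Add(9, Mul(4, s)))
n = Rational(219739517, 13666725) (n = Add(Rational(8, 3), Mul(Rational(1, 3), Add(Mul(2052, Pow(51, -1)), Mul(Pow(Mul(-25, Add(Rational(3, 5), Mul(Rational(-1, 5), -6, 7))), -1), Pow(-1191, -1))))) = Add(Rational(8, 3), Mul(Rational(1, 3), Add(Mul(2052, Rational(1, 51)), Mul(Pow(Mul(-25, Add(Rational(3, 5), Rational(42, 5))), -1), Rational(-1, 1191))))) = Add(Rational(8, 3), Mul(Rational(1, 3), Add(Rational(684, 17), Mul(Pow(Mul(-25, 9), -1), Rational(-1, 1191))))) = Add(Rational(8, 3), Mul(Rational(1, 3), Add(Rational(684, 17), Mul(Pow(-225, -1), Rational(-1, 1191))))) = Add(Rational(8, 3), Mul(Rational(1, 3), Add(Rational(684, 17), Mul(Rational(-1, 225), Rational(-1, 1191))))) = Add(Rational(8, 3), Mul(Rational(1, 3), Add(Rational(684, 17), Rational(1, 267975)))) = Add(Rational(8, 3), Mul(Rational(1, 3), Rational(183294917, 4555575))) = Add(Rational(8, 3), Rational(183294917, 13666725)) = Rational(219739517, 13666725) ≈ 16.078)
f = Rational(1012409567, 13666725) (f = Add(58, Rational(219739517, 13666725)) = Rational(1012409567, 13666725) ≈ 74.078)
Pow(f, -1) = Pow(Rational(1012409567, 13666725), -1) = Rational(13666725, 1012409567)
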